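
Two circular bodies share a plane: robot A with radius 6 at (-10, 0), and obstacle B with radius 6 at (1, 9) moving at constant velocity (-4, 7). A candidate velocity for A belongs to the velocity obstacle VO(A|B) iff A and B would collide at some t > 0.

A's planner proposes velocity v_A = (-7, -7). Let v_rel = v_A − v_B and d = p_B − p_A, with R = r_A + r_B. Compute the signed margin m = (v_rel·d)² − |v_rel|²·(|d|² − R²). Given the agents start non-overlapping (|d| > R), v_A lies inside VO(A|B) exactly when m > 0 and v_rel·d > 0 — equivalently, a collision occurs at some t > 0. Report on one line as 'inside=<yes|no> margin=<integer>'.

d = (11, 9),  |d|² = 202;  R = 6+6 = 12,  c = 202−12² = 58
v_rel = (-3, -14),  |v_rel|² = 205;  v_rel·d = (-3)·(11) + (-14)·(9) = -159
205·t² + 318·t + 58 = 0  ⇒  m = (-159)² − 205·58 = 13391
m = 13391 > 0,  v_rel·d = -159 < 0  ⇒  outside

inside=no margin=13391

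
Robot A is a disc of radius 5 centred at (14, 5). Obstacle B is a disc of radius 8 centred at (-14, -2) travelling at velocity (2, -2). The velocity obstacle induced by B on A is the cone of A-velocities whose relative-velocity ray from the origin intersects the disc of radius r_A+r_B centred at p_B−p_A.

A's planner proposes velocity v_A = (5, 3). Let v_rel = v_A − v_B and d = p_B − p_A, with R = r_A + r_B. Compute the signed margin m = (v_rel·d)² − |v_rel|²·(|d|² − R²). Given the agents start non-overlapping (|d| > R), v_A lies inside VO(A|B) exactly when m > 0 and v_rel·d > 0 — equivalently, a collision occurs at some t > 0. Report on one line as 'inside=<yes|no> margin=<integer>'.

d = (-28, -7),  |d|² = 833;  R = 5+8 = 13,  c = 833−13² = 664
v_rel = (3, 5),  |v_rel|² = 34;  v_rel·d = (3)·(-28) + (5)·(-7) = -119
34·t² + 238·t + 664 = 0  ⇒  m = (-119)² − 34·664 = -8415
m = -8415 < 0,  v_rel·d = -119 < 0  ⇒  outside

inside=no margin=-8415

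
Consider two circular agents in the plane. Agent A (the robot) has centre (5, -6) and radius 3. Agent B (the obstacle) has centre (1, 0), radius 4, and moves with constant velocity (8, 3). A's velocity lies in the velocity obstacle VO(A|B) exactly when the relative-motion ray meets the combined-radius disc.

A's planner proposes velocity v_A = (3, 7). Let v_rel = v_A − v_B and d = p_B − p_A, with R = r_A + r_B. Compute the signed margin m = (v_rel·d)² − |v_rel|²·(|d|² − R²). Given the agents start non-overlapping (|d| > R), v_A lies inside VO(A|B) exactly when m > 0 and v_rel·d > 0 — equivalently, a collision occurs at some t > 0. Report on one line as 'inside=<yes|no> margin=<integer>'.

d = (-4, 6),  |d|² = 52;  R = 3+4 = 7,  c = 52−7² = 3
v_rel = (-5, 4),  |v_rel|² = 41;  v_rel·d = (-5)·(-4) + (4)·(6) = 44
41·t² − 88·t + 3 = 0  ⇒  m = 44² − 41·3 = 1813
m = 1813 > 0,  v_rel·d = 44 > 0  ⇒  inside

inside=yes margin=1813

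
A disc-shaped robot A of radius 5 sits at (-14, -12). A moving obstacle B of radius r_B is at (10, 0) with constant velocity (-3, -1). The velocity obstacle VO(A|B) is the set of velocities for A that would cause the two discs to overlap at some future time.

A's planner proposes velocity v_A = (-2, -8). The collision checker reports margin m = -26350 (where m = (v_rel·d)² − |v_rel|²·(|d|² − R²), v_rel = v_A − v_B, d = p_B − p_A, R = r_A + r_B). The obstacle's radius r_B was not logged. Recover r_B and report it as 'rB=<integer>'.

m = -26350
d = (24, 12);  v_rel = (1, -7),  |v_rel|² = 50
v_rel×d = (1)·(12) − (-7)·(24) = 180
since m = R²·50 − 180²:  R² = (32400 + -26350) / 50 = 121
R = √121 = 11  ⇒  r_B = 11 − 5 = 6

rB=6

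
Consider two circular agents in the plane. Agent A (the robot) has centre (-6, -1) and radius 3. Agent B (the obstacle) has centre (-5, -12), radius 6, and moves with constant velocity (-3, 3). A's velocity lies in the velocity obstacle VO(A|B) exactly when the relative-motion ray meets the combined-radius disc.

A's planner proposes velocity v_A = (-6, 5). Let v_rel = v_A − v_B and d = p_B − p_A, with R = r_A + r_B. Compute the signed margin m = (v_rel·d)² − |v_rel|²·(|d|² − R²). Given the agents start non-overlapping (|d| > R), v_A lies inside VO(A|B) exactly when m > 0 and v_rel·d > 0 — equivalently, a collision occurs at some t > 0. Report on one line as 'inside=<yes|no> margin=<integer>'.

d = (1, -11),  |d|² = 122;  R = 3+6 = 9,  c = 122−9² = 41
v_rel = (-3, 2),  |v_rel|² = 13;  v_rel·d = (-3)·(1) + (2)·(-11) = -25
13·t² + 50·t + 41 = 0  ⇒  m = (-25)² − 13·41 = 92
m = 92 > 0,  v_rel·d = -25 < 0  ⇒  outside

inside=no margin=92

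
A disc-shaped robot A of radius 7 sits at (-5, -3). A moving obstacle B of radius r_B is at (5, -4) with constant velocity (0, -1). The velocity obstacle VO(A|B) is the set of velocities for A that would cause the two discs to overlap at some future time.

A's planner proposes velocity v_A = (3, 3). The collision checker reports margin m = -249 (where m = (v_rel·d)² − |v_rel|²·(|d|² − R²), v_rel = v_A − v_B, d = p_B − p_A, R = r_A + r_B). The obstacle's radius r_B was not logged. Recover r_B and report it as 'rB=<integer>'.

m = -249
d = (10, -1);  v_rel = (3, 4),  |v_rel|² = 25
v_rel×d = (3)·(-1) − (4)·(10) = -43
since m = R²·25 − (-43)²:  R² = (1849 + -249) / 25 = 64
R = √64 = 8  ⇒  r_B = 8 − 7 = 1

rB=1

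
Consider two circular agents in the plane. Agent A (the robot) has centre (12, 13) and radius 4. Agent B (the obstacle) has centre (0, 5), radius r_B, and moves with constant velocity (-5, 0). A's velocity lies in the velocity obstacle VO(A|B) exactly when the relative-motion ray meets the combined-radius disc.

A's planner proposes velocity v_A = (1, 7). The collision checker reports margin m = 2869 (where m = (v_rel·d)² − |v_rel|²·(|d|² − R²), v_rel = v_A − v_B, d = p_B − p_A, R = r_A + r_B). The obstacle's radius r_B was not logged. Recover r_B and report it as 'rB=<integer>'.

m = 2869
d = (-12, -8);  v_rel = (6, 7),  |v_rel|² = 85
v_rel×d = (6)·(-8) − (7)·(-12) = 36
since m = R²·85 − 36²:  R² = (1296 + 2869) / 85 = 49
R = √49 = 7  ⇒  r_B = 7 − 4 = 3

rB=3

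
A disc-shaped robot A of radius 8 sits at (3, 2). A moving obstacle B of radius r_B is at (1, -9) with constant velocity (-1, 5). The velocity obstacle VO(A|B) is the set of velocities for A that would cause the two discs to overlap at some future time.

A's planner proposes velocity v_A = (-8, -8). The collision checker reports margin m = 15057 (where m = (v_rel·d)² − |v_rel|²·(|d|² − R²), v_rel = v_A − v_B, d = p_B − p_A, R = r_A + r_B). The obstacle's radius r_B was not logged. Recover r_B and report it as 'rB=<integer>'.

m = 15057
d = (-2, -11);  v_rel = (-7, -13),  |v_rel|² = 218
v_rel×d = (-7)·(-11) − (-13)·(-2) = 51
since m = R²·218 − 51²:  R² = (2601 + 15057) / 218 = 81
R = √81 = 9  ⇒  r_B = 9 − 8 = 1

rB=1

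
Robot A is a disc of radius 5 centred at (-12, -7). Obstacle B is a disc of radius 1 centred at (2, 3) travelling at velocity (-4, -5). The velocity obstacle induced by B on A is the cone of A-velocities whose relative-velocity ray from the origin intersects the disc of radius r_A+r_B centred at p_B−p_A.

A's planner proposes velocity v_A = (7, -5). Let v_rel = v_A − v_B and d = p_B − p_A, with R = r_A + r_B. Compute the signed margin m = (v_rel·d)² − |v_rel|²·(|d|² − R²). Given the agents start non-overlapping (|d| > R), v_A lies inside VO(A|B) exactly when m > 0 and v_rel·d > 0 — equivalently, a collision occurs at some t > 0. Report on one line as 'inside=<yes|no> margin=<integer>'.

d = (14, 10),  |d|² = 296;  R = 5+1 = 6,  c = 296−6² = 260
v_rel = (11, 0),  |v_rel|² = 121;  v_rel·d = (11)·(14) + (0)·(10) = 154
121·t² − 308·t + 260 = 0  ⇒  m = 154² − 121·260 = -7744
m = -7744 < 0,  v_rel·d = 154 > 0  ⇒  outside

inside=no margin=-7744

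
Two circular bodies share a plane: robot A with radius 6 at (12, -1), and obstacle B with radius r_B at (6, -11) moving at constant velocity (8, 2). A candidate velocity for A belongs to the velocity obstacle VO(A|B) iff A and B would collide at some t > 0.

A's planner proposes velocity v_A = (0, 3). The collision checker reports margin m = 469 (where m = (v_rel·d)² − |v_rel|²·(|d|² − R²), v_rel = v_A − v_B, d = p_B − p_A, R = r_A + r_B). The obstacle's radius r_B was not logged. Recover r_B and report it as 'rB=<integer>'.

m = 469
d = (-6, -10);  v_rel = (-8, 1),  |v_rel|² = 65
v_rel×d = (-8)·(-10) − (1)·(-6) = 86
since m = R²·65 − 86²:  R² = (7396 + 469) / 65 = 121
R = √121 = 11  ⇒  r_B = 11 − 6 = 5

rB=5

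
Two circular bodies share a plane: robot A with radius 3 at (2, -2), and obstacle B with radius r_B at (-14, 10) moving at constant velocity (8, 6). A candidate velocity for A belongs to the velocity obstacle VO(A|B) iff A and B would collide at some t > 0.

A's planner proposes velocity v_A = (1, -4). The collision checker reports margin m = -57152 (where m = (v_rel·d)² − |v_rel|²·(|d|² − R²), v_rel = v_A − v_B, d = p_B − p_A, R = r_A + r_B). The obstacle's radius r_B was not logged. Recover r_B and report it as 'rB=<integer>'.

m = -57152
d = (-16, 12);  v_rel = (-7, -10),  |v_rel|² = 149
v_rel×d = (-7)·(12) − (-10)·(-16) = -244
since m = R²·149 − (-244)²:  R² = (59536 + -57152) / 149 = 16
R = √16 = 4  ⇒  r_B = 4 − 3 = 1

rB=1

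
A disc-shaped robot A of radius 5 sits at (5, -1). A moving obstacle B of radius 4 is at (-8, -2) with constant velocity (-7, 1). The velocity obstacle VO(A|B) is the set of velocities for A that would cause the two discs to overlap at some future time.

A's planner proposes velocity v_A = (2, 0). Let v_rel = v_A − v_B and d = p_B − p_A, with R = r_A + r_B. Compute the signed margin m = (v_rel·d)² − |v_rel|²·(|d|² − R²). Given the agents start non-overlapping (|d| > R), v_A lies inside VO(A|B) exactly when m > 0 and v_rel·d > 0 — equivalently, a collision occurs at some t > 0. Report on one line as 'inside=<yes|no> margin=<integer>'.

d = (-13, -1),  |d|² = 170;  R = 5+4 = 9,  c = 170−9² = 89
v_rel = (9, -1),  |v_rel|² = 82;  v_rel·d = (9)·(-13) + (-1)·(-1) = -116
82·t² + 232·t + 89 = 0  ⇒  m = (-116)² − 82·89 = 6158
m = 6158 > 0,  v_rel·d = -116 < 0  ⇒  outside

inside=no margin=6158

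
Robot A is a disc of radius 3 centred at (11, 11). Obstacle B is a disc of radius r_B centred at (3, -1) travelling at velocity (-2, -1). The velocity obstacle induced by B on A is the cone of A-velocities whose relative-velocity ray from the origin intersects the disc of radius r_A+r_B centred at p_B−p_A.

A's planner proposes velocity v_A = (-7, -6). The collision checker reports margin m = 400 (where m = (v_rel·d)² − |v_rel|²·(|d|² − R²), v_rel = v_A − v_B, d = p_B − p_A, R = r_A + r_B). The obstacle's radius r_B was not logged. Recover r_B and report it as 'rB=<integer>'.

m = 400
d = (-8, -12);  v_rel = (-5, -5),  |v_rel|² = 50
v_rel×d = (-5)·(-12) − (-5)·(-8) = 20
since m = R²·50 − 20²:  R² = (400 + 400) / 50 = 16
R = √16 = 4  ⇒  r_B = 4 − 3 = 1

rB=1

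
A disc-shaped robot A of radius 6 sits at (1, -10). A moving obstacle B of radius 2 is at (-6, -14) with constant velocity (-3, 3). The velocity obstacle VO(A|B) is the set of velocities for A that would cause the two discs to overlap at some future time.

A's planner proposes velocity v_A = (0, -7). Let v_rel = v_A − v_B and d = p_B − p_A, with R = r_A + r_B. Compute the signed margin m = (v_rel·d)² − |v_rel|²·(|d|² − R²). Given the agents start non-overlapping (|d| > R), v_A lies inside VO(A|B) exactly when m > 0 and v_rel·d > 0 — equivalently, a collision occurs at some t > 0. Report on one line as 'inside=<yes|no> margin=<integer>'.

d = (-7, -4),  |d|² = 65;  R = 6+2 = 8,  c = 65−8² = 1
v_rel = (3, -10),  |v_rel|² = 109;  v_rel·d = (3)·(-7) + (-10)·(-4) = 19
109·t² − 38·t + 1 = 0  ⇒  m = 19² − 109·1 = 252
m = 252 > 0,  v_rel·d = 19 > 0  ⇒  inside

inside=yes margin=252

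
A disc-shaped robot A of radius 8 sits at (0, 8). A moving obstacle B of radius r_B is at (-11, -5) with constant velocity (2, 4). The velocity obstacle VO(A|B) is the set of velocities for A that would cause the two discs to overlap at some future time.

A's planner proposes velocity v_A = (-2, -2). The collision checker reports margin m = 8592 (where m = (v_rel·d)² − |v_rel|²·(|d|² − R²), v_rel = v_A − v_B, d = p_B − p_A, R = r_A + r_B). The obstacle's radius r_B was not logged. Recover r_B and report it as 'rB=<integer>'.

m = 8592
d = (-11, -13);  v_rel = (-4, -6),  |v_rel|² = 52
v_rel×d = (-4)·(-13) − (-6)·(-11) = -14
since m = R²·52 − (-14)²:  R² = (196 + 8592) / 52 = 169
R = √169 = 13  ⇒  r_B = 13 − 8 = 5

rB=5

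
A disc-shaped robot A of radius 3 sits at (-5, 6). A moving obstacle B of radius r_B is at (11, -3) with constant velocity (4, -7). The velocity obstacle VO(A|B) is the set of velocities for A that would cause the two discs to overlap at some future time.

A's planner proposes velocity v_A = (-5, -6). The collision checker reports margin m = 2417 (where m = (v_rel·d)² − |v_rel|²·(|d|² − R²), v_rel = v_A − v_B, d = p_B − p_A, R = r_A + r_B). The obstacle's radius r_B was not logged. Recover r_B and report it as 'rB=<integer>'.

m = 2417
d = (16, -9);  v_rel = (-9, 1),  |v_rel|² = 82
v_rel×d = (-9)·(-9) − (1)·(16) = 65
since m = R²·82 − 65²:  R² = (4225 + 2417) / 82 = 81
R = √81 = 9  ⇒  r_B = 9 − 3 = 6

rB=6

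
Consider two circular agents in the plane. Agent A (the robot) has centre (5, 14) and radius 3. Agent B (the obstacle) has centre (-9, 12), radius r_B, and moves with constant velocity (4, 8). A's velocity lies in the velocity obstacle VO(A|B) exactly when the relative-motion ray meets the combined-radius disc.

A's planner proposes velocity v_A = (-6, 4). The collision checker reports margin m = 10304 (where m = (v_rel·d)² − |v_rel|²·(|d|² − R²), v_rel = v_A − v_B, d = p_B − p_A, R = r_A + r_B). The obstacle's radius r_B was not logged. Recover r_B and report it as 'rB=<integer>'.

m = 10304
d = (-14, -2);  v_rel = (-10, -4),  |v_rel|² = 116
v_rel×d = (-10)·(-2) − (-4)·(-14) = -36
since m = R²·116 − (-36)²:  R² = (1296 + 10304) / 116 = 100
R = √100 = 10  ⇒  r_B = 10 − 3 = 7

rB=7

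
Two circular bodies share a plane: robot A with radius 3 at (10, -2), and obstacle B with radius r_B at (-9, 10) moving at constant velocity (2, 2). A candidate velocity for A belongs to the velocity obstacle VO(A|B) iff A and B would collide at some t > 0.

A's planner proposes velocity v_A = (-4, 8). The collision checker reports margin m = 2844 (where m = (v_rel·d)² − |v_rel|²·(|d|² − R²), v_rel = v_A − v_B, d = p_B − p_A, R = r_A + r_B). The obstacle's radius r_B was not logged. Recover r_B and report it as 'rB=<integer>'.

m = 2844
d = (-19, 12);  v_rel = (-6, 6),  |v_rel|² = 72
v_rel×d = (-6)·(12) − (6)·(-19) = 42
since m = R²·72 − 42²:  R² = (1764 + 2844) / 72 = 64
R = √64 = 8  ⇒  r_B = 8 − 3 = 5

rB=5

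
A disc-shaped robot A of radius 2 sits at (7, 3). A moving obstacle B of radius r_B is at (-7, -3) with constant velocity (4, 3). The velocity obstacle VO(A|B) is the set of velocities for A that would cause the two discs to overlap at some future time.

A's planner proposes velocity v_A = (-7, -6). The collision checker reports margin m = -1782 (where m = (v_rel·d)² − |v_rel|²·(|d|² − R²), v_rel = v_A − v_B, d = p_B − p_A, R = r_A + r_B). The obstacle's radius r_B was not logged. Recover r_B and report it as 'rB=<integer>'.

m = -1782
d = (-14, -6);  v_rel = (-11, -9),  |v_rel|² = 202
v_rel×d = (-11)·(-6) − (-9)·(-14) = -60
since m = R²·202 − (-60)²:  R² = (3600 + -1782) / 202 = 9
R = √9 = 3  ⇒  r_B = 3 − 2 = 1

rB=1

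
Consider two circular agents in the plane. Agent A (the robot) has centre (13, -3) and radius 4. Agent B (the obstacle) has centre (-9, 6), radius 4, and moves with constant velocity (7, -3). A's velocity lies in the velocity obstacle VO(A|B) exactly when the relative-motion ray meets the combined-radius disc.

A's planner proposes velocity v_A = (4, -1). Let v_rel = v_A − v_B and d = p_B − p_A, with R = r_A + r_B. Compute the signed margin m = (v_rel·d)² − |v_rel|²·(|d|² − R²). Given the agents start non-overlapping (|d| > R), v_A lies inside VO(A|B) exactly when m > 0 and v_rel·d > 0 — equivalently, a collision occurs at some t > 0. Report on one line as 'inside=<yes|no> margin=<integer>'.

d = (-22, 9),  |d|² = 565;  R = 4+4 = 8,  c = 565−8² = 501
v_rel = (-3, 2),  |v_rel|² = 13;  v_rel·d = (-3)·(-22) + (2)·(9) = 84
13·t² − 168·t + 501 = 0  ⇒  m = 84² − 13·501 = 543
m = 543 > 0,  v_rel·d = 84 > 0  ⇒  inside

inside=yes margin=543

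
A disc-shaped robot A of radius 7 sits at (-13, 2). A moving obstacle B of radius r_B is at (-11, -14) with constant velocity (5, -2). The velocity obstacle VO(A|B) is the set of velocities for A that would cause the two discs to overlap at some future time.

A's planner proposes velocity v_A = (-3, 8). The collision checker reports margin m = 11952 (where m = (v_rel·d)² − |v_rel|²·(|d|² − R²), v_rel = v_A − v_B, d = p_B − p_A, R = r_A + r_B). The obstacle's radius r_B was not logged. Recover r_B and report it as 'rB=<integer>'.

m = 11952
d = (2, -16);  v_rel = (-8, 10),  |v_rel|² = 164
v_rel×d = (-8)·(-16) − (10)·(2) = 108
since m = R²·164 − 108²:  R² = (11664 + 11952) / 164 = 144
R = √144 = 12  ⇒  r_B = 12 − 7 = 5

rB=5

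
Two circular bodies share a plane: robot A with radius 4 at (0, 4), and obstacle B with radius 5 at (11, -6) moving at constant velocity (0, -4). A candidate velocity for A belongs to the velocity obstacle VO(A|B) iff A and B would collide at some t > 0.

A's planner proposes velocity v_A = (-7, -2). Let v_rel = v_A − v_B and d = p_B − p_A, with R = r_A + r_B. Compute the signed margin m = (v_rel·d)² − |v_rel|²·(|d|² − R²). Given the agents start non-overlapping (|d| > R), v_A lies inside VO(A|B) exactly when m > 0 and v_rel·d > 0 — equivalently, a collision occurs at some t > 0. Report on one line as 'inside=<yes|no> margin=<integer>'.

d = (11, -10),  |d|² = 221;  R = 4+5 = 9,  c = 221−9² = 140
v_rel = (-7, 2),  |v_rel|² = 53;  v_rel·d = (-7)·(11) + (2)·(-10) = -97
53·t² + 194·t + 140 = 0  ⇒  m = (-97)² − 53·140 = 1989
m = 1989 > 0,  v_rel·d = -97 < 0  ⇒  outside

inside=no margin=1989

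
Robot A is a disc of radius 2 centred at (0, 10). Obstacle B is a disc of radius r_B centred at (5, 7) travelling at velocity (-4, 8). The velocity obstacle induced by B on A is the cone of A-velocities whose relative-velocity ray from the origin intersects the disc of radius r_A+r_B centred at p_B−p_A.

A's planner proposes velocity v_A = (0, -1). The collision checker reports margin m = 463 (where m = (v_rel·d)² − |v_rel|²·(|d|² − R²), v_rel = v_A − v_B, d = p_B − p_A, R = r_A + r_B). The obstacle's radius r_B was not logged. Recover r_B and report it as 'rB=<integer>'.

m = 463
d = (5, -3);  v_rel = (4, -9),  |v_rel|² = 97
v_rel×d = (4)·(-3) − (-9)·(5) = 33
since m = R²·97 − 33²:  R² = (1089 + 463) / 97 = 16
R = √16 = 4  ⇒  r_B = 4 − 2 = 2

rB=2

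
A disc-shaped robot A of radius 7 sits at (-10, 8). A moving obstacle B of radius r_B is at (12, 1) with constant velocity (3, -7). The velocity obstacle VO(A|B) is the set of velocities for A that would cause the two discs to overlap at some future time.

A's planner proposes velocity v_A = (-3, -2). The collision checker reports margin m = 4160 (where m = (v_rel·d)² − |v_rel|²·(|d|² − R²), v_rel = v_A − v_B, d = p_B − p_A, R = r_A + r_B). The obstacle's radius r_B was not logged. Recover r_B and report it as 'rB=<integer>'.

m = 4160
d = (22, -7);  v_rel = (-6, 5),  |v_rel|² = 61
v_rel×d = (-6)·(-7) − (5)·(22) = -68
since m = R²·61 − (-68)²:  R² = (4624 + 4160) / 61 = 144
R = √144 = 12  ⇒  r_B = 12 − 7 = 5

rB=5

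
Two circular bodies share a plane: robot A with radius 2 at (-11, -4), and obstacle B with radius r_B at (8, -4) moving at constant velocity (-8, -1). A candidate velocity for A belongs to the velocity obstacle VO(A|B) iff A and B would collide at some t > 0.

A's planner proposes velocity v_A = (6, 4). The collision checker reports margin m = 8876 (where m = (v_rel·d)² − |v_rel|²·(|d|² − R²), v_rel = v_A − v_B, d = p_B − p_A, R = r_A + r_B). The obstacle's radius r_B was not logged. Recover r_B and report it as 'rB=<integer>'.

m = 8876
d = (19, 0);  v_rel = (14, 5),  |v_rel|² = 221
v_rel×d = (14)·(0) − (5)·(19) = -95
since m = R²·221 − (-95)²:  R² = (9025 + 8876) / 221 = 81
R = √81 = 9  ⇒  r_B = 9 − 2 = 7

rB=7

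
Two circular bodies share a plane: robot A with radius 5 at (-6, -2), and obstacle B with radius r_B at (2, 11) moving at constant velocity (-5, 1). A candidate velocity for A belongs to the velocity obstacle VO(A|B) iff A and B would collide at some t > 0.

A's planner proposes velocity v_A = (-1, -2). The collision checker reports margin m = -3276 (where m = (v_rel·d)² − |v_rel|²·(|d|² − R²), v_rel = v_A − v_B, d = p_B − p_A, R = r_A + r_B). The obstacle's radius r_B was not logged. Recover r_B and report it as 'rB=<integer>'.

m = -3276
d = (8, 13);  v_rel = (4, -3),  |v_rel|² = 25
v_rel×d = (4)·(13) − (-3)·(8) = 76
since m = R²·25 − 76²:  R² = (5776 + -3276) / 25 = 100
R = √100 = 10  ⇒  r_B = 10 − 5 = 5

rB=5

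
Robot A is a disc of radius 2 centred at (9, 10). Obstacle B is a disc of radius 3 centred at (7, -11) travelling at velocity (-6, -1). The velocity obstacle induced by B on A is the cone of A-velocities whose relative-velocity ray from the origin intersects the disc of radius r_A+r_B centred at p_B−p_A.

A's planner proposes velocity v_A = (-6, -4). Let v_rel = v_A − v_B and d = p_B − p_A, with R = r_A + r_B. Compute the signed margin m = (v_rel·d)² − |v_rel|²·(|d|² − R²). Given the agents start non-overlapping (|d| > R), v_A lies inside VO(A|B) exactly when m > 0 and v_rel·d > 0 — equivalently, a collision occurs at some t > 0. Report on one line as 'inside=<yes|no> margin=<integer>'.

d = (-2, -21),  |d|² = 445;  R = 2+3 = 5,  c = 445−5² = 420
v_rel = (0, -3),  |v_rel|² = 9;  v_rel·d = (0)·(-2) + (-3)·(-21) = 63
9·t² − 126·t + 420 = 0  ⇒  m = 63² − 9·420 = 189
m = 189 > 0,  v_rel·d = 63 > 0  ⇒  inside

inside=yes margin=189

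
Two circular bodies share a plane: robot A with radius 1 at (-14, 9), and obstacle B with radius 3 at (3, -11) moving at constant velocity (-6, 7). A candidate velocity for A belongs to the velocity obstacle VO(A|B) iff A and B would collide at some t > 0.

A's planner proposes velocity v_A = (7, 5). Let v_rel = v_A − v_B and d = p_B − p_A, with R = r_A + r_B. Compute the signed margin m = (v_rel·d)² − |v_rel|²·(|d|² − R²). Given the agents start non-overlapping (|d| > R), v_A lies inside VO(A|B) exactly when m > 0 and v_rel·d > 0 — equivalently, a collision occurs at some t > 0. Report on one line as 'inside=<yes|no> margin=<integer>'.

d = (17, -20),  |d|² = 689;  R = 1+3 = 4,  c = 689−4² = 673
v_rel = (13, -2),  |v_rel|² = 173;  v_rel·d = (13)·(17) + (-2)·(-20) = 261
173·t² − 522·t + 673 = 0  ⇒  m = 261² − 173·673 = -48308
m = -48308 < 0,  v_rel·d = 261 > 0  ⇒  outside

inside=no margin=-48308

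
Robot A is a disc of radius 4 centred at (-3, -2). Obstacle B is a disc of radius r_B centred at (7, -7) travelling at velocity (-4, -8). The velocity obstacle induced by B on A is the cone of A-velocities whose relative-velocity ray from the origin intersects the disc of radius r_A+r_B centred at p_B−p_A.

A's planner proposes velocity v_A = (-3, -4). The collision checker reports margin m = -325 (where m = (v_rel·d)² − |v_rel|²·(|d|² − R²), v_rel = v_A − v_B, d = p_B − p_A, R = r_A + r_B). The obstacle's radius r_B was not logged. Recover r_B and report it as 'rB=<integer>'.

m = -325
d = (10, -5);  v_rel = (1, 4),  |v_rel|² = 17
v_rel×d = (1)·(-5) − (4)·(10) = -45
since m = R²·17 − (-45)²:  R² = (2025 + -325) / 17 = 100
R = √100 = 10  ⇒  r_B = 10 − 4 = 6

rB=6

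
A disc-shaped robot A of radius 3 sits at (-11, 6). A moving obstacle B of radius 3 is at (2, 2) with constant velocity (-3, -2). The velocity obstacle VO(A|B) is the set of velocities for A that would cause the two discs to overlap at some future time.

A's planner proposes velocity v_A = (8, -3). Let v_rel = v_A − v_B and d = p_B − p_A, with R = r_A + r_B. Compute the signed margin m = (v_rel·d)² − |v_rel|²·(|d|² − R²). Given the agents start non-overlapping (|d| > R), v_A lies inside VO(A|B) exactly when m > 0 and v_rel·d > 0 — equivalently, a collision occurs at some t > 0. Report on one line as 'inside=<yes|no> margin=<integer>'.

d = (13, -4),  |d|² = 185;  R = 3+3 = 6,  c = 185−6² = 149
v_rel = (11, -1),  |v_rel|² = 122;  v_rel·d = (11)·(13) + (-1)·(-4) = 147
122·t² − 294·t + 149 = 0  ⇒  m = 147² − 122·149 = 3431
m = 3431 > 0,  v_rel·d = 147 > 0  ⇒  inside

inside=yes margin=3431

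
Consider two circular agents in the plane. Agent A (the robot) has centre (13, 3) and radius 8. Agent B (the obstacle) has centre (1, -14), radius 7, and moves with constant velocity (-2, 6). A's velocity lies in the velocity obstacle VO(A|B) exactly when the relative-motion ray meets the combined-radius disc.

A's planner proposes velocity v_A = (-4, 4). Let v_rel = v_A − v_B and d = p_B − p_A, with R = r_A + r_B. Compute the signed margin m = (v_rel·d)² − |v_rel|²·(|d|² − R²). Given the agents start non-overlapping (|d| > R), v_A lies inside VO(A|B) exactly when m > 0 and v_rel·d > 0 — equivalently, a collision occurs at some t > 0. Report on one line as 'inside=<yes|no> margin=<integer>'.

d = (-12, -17),  |d|² = 433;  R = 8+7 = 15,  c = 433−15² = 208
v_rel = (-2, -2),  |v_rel|² = 8;  v_rel·d = (-2)·(-12) + (-2)·(-17) = 58
8·t² − 116·t + 208 = 0  ⇒  m = 58² − 8·208 = 1700
m = 1700 > 0,  v_rel·d = 58 > 0  ⇒  inside

inside=yes margin=1700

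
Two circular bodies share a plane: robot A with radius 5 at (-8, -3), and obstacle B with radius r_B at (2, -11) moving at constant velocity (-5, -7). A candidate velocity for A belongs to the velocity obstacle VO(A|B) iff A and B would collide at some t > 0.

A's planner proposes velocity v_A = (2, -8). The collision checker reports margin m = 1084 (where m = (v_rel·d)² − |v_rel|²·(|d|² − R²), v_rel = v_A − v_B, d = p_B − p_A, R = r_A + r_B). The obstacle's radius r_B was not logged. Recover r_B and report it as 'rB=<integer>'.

m = 1084
d = (10, -8);  v_rel = (7, -1),  |v_rel|² = 50
v_rel×d = (7)·(-8) − (-1)·(10) = -46
since m = R²·50 − (-46)²:  R² = (2116 + 1084) / 50 = 64
R = √64 = 8  ⇒  r_B = 8 − 5 = 3

rB=3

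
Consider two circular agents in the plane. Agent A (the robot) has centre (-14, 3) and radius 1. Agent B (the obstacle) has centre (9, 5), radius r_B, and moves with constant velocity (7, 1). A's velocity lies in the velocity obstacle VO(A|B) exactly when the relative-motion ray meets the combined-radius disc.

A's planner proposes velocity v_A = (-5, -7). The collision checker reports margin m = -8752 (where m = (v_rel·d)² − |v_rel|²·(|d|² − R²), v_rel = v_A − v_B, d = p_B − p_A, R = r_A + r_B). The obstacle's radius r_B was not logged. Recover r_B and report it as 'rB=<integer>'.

m = -8752
d = (23, 2);  v_rel = (-12, -8),  |v_rel|² = 208
v_rel×d = (-12)·(2) − (-8)·(23) = 160
since m = R²·208 − 160²:  R² = (25600 + -8752) / 208 = 81
R = √81 = 9  ⇒  r_B = 9 − 1 = 8

rB=8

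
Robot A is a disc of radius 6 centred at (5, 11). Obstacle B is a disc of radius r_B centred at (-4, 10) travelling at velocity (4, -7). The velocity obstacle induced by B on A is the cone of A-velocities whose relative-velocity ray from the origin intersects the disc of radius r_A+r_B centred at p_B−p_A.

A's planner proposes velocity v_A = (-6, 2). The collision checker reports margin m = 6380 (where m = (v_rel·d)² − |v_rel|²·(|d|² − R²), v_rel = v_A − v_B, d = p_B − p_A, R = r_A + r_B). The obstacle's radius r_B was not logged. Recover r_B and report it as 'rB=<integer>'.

m = 6380
d = (-9, -1);  v_rel = (-10, 9),  |v_rel|² = 181
v_rel×d = (-10)·(-1) − (9)·(-9) = 91
since m = R²·181 − 91²:  R² = (8281 + 6380) / 181 = 81
R = √81 = 9  ⇒  r_B = 9 − 6 = 3

rB=3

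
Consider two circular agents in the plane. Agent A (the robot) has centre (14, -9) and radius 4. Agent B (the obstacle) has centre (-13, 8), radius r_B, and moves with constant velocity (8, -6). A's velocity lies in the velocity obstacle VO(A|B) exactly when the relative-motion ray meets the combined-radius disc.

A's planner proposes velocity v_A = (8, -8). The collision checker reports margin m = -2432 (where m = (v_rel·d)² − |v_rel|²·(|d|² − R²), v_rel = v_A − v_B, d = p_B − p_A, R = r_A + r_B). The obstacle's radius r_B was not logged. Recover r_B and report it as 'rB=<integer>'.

m = -2432
d = (-27, 17);  v_rel = (0, -2),  |v_rel|² = 4
v_rel×d = (0)·(17) − (-2)·(-27) = -54
since m = R²·4 − (-54)²:  R² = (2916 + -2432) / 4 = 121
R = √121 = 11  ⇒  r_B = 11 − 4 = 7

rB=7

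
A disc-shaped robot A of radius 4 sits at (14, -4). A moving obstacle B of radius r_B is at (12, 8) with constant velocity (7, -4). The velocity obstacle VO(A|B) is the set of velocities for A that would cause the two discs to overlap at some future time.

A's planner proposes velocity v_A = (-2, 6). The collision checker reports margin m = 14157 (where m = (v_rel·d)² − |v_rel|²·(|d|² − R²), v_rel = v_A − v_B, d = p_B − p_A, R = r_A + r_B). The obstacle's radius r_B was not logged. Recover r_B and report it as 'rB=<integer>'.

m = 14157
d = (-2, 12);  v_rel = (-9, 10),  |v_rel|² = 181
v_rel×d = (-9)·(12) − (10)·(-2) = -88
since m = R²·181 − (-88)²:  R² = (7744 + 14157) / 181 = 121
R = √121 = 11  ⇒  r_B = 11 − 4 = 7

rB=7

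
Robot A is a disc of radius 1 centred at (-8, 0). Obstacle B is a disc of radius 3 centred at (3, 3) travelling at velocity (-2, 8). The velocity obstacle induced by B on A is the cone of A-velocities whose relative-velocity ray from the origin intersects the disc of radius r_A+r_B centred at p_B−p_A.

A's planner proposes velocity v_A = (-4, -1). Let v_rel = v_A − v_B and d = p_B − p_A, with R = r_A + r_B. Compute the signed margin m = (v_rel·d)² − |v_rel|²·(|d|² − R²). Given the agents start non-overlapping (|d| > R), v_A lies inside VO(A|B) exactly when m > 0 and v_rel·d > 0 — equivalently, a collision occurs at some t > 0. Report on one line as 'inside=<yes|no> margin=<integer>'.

d = (11, 3),  |d|² = 130;  R = 1+3 = 4,  c = 130−4² = 114
v_rel = (-2, -9),  |v_rel|² = 85;  v_rel·d = (-2)·(11) + (-9)·(3) = -49
85·t² + 98·t + 114 = 0  ⇒  m = (-49)² − 85·114 = -7289
m = -7289 < 0,  v_rel·d = -49 < 0  ⇒  outside

inside=no margin=-7289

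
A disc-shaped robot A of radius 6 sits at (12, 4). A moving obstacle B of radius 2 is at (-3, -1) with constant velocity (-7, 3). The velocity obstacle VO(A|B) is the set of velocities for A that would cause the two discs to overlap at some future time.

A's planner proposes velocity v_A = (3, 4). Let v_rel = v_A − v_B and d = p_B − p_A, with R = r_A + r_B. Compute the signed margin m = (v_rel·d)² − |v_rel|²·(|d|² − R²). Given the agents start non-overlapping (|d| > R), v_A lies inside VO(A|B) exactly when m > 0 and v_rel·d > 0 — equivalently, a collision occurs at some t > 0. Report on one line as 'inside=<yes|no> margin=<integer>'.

d = (-15, -5),  |d|² = 250;  R = 6+2 = 8,  c = 250−8² = 186
v_rel = (10, 1),  |v_rel|² = 101;  v_rel·d = (10)·(-15) + (1)·(-5) = -155
101·t² + 310·t + 186 = 0  ⇒  m = (-155)² − 101·186 = 5239
m = 5239 > 0,  v_rel·d = -155 < 0  ⇒  outside

inside=no margin=5239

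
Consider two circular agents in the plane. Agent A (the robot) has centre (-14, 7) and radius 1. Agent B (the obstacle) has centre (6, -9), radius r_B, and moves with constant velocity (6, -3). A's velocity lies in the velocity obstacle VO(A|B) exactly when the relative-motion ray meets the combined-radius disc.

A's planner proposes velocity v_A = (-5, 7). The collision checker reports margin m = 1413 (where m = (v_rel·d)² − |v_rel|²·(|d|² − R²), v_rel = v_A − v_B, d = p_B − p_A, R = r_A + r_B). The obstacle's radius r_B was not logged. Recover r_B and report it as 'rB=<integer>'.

m = 1413
d = (20, -16);  v_rel = (-11, 10),  |v_rel|² = 221
v_rel×d = (-11)·(-16) − (10)·(20) = -24
since m = R²·221 − (-24)²:  R² = (576 + 1413) / 221 = 9
R = √9 = 3  ⇒  r_B = 3 − 1 = 2

rB=2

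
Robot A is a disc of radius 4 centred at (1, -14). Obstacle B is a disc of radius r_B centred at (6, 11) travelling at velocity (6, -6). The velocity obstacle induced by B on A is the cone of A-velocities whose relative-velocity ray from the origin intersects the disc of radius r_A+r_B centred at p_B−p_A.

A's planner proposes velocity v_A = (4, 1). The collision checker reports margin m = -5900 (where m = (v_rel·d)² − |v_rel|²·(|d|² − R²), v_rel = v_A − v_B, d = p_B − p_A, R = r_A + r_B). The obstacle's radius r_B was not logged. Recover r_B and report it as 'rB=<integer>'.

m = -5900
d = (5, 25);  v_rel = (-2, 7),  |v_rel|² = 53
v_rel×d = (-2)·(25) − (7)·(5) = -85
since m = R²·53 − (-85)²:  R² = (7225 + -5900) / 53 = 25
R = √25 = 5  ⇒  r_B = 5 − 4 = 1

rB=1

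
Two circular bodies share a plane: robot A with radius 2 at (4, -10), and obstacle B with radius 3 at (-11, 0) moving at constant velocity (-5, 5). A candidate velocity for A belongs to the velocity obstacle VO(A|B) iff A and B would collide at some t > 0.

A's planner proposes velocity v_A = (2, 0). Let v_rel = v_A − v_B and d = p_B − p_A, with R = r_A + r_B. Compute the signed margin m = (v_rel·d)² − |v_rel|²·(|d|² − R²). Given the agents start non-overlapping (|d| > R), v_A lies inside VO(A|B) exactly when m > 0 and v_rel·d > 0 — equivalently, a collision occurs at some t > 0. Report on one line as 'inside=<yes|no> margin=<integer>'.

d = (-15, 10),  |d|² = 325;  R = 2+3 = 5,  c = 325−5² = 300
v_rel = (7, -5),  |v_rel|² = 74;  v_rel·d = (7)·(-15) + (-5)·(10) = -155
74·t² + 310·t + 300 = 0  ⇒  m = (-155)² − 74·300 = 1825
m = 1825 > 0,  v_rel·d = -155 < 0  ⇒  outside

inside=no margin=1825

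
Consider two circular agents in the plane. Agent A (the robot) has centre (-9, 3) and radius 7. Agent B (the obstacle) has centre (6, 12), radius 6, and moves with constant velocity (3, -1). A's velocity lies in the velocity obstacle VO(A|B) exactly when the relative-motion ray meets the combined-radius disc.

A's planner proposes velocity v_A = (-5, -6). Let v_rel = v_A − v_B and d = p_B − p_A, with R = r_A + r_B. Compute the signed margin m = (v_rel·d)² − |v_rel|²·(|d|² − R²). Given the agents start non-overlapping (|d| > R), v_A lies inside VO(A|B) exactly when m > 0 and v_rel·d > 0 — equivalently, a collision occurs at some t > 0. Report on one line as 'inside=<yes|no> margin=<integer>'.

d = (15, 9),  |d|² = 306;  R = 7+6 = 13,  c = 306−13² = 137
v_rel = (-8, -5),  |v_rel|² = 89;  v_rel·d = (-8)·(15) + (-5)·(9) = -165
89·t² + 330·t + 137 = 0  ⇒  m = (-165)² − 89·137 = 15032
m = 15032 > 0,  v_rel·d = -165 < 0  ⇒  outside

inside=no margin=15032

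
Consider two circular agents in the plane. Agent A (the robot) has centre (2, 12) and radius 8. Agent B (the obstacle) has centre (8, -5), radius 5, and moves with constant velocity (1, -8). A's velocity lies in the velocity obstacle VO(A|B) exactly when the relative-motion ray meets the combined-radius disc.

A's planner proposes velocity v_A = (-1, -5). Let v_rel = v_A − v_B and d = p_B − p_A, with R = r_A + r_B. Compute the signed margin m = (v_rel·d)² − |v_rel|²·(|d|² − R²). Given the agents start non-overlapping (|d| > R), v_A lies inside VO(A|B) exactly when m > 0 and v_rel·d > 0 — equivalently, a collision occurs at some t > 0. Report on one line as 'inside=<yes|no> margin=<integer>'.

d = (6, -17),  |d|² = 325;  R = 8+5 = 13,  c = 325−13² = 156
v_rel = (-2, 3),  |v_rel|² = 13;  v_rel·d = (-2)·(6) + (3)·(-17) = -63
13·t² + 126·t + 156 = 0  ⇒  m = (-63)² − 13·156 = 1941
m = 1941 > 0,  v_rel·d = -63 < 0  ⇒  outside

inside=no margin=1941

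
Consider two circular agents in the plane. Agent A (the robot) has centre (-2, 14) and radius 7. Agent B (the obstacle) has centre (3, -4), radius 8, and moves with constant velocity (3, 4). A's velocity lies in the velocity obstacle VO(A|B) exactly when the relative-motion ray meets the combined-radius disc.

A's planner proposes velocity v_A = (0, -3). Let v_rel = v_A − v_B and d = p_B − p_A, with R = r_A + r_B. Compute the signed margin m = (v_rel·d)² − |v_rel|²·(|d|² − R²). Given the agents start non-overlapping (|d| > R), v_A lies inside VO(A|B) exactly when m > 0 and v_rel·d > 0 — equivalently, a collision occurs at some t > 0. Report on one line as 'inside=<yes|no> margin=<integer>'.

d = (5, -18),  |d|² = 349;  R = 7+8 = 15,  c = 349−15² = 124
v_rel = (-3, -7),  |v_rel|² = 58;  v_rel·d = (-3)·(5) + (-7)·(-18) = 111
58·t² − 222·t + 124 = 0  ⇒  m = 111² − 58·124 = 5129
m = 5129 > 0,  v_rel·d = 111 > 0  ⇒  inside

inside=yes margin=5129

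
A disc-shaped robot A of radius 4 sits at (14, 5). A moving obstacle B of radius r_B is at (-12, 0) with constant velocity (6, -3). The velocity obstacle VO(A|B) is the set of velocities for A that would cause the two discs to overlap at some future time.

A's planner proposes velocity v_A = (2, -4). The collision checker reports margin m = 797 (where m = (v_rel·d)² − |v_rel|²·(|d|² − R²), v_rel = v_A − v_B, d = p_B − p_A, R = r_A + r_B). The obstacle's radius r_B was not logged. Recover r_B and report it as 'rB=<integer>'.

m = 797
d = (-26, -5);  v_rel = (-4, -1),  |v_rel|² = 17
v_rel×d = (-4)·(-5) − (-1)·(-26) = -6
since m = R²·17 − (-6)²:  R² = (36 + 797) / 17 = 49
R = √49 = 7  ⇒  r_B = 7 − 4 = 3

rB=3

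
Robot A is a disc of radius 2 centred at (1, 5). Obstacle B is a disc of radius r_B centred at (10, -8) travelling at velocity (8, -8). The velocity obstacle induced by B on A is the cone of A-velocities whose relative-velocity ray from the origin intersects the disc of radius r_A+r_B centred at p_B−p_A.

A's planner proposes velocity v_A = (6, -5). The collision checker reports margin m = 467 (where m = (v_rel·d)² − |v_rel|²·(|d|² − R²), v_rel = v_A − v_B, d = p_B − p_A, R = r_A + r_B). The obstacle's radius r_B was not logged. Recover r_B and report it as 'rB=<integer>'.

m = 467
d = (9, -13);  v_rel = (-2, 3),  |v_rel|² = 13
v_rel×d = (-2)·(-13) − (3)·(9) = -1
since m = R²·13 − (-1)²:  R² = (1 + 467) / 13 = 36
R = √36 = 6  ⇒  r_B = 6 − 2 = 4

rB=4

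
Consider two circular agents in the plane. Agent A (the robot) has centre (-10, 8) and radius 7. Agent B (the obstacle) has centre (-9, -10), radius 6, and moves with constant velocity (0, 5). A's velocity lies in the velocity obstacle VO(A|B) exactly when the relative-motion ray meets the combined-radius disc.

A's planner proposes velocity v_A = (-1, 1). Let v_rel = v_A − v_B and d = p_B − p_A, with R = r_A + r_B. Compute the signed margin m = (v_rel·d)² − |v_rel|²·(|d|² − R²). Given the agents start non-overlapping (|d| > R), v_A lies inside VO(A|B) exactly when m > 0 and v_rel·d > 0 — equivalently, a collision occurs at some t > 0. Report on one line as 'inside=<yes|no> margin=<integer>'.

d = (1, -18),  |d|² = 325;  R = 7+6 = 13,  c = 325−13² = 156
v_rel = (-1, -4),  |v_rel|² = 17;  v_rel·d = (-1)·(1) + (-4)·(-18) = 71
17·t² − 142·t + 156 = 0  ⇒  m = 71² − 17·156 = 2389
m = 2389 > 0,  v_rel·d = 71 > 0  ⇒  inside

inside=yes margin=2389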